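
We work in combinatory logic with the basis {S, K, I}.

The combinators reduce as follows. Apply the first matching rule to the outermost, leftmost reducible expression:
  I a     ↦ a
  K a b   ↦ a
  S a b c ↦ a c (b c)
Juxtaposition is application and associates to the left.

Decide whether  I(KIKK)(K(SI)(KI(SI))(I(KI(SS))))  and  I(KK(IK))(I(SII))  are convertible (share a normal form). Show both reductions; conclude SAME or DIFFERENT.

Term A:
  start: I(KIKK)(K(SI)(KI(SI))(I(KI(SS))))
  step 1: KIKK(K(SI)(KI(SI))(I(KI(SS))))
  step 2: IK(K(SI)(KI(SI))(I(KI(SS))))
  step 3: K(K(SI)(KI(SI))(I(KI(SS))))
  step 4: K(SI(I(KI(SS))))
  step 5: K(SI(KI(SS)))
  step 6: K(SII)

Term B:
  start: I(KK(IK))(I(SII))
  step 1: KK(IK)(I(SII))
  step 2: K(I(SII))
  step 3: K(SII)

Answer: SAME — A ⇓ K(SII), B ⇓ K(SII)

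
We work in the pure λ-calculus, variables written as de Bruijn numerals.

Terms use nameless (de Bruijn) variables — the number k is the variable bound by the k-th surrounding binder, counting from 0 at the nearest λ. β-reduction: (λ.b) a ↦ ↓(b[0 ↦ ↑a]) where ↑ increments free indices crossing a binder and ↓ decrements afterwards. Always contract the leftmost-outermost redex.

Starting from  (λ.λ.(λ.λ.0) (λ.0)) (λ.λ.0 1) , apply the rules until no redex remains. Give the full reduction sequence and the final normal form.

Answer: normal form = λ.λ.0  (in 2 steps)

Working:
  start: (λ.λ.(λ.λ.0) (λ.0)) (λ.λ.0 1)
  [1] λ.(λ.λ.0) (λ.0)
  [2] λ.λ.0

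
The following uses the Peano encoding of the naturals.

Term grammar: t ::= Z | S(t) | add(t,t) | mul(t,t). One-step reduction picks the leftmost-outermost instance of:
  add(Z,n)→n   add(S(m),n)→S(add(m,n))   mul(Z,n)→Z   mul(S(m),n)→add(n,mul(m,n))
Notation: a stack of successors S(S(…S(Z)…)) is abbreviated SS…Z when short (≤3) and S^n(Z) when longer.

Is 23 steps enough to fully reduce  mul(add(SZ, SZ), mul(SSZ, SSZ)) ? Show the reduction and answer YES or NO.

  start: mul(add(SZ, SZ), mul(SSZ, SSZ))
  [1] mul(S(add(Z, SZ)), mul(SSZ, SSZ))
  [2] add(mul(SSZ, SSZ), mul(add(Z, SZ), mul(SSZ, SSZ)))
  [3] add(add(SSZ, mul(SZ, SSZ)), mul(add(Z, SZ), mul(SSZ, SSZ)))
  [4] add(S(add(SZ, mul(SZ, SSZ))), mul(add(Z, SZ), mul(SSZ, SSZ)))
  [5] S(add(add(SZ, mul(SZ, SSZ)), mul(add(Z, SZ), mul(SSZ, SSZ))))
  [6] S(add(S(add(Z, mul(SZ, SSZ))), mul(add(Z, SZ), mul(SSZ, SSZ))))
  [7] S(S(add(add(Z, mul(SZ, SSZ)), mul(add(Z, SZ), mul(SSZ, SSZ)))))
  [8] S(S(add(mul(SZ, SSZ), mul(add(Z, SZ), mul(SSZ, SSZ)))))
  [9] S(S(add(add(SSZ, mul(Z, SSZ)), mul(add(Z, SZ), mul(SSZ, SSZ)))))
  [10] S(S(add(S(add(SZ, mul(Z, SSZ))), mul(add(Z, SZ), mul(SSZ, SSZ)))))
  [11] S(S(S(add(add(SZ, mul(Z, SSZ)), mul(add(Z, SZ), mul(SSZ, SSZ))))))
  [12] S(S(S(add(S(add(Z, mul(Z, SSZ))), mul(add(Z, SZ), mul(SSZ, SSZ))))))
  [13] S(S(S(S(add(add(Z, mul(Z, SSZ)), mul(add(Z, SZ), mul(SSZ, SSZ)))))))
  [14] S(S(S(S(add(mul(Z, SSZ), mul(add(Z, SZ), mul(SSZ, SSZ)))))))
  [15] S(S(S(S(add(Z, mul(add(Z, SZ), mul(SSZ, SSZ)))))))
  [16] S(S(S(S(mul(add(Z, SZ), mul(SSZ, SSZ))))))
  [17] S(S(S(S(mul(SZ, mul(SSZ, SSZ))))))
  [18] S(S(S(S(add(mul(SSZ, SSZ), mul(Z, mul(SSZ, SSZ)))))))
  [19] S(S(S(S(add(add(SSZ, mul(SZ, SSZ)), mul(Z, mul(SSZ, SSZ)))))))
  [20] S(S(S(S(add(S(add(SZ, mul(SZ, SSZ))), mul(Z, mul(SSZ, SSZ)))))))
  [21] S(S(S(S(S(add(add(SZ, mul(SZ, SSZ)), mul(Z, mul(SSZ, SSZ))))))))
  [22] S(S(S(S(S(add(S(add(Z, mul(SZ, SSZ))), mul(Z, mul(SSZ, SSZ))))))))
  [23] S(S(S(S(S(S(add(add(Z, mul(SZ, SSZ)), mul(Z, mul(SSZ, SSZ)))))))))

Answer: NO — after 23 steps the term is S(S(S(S(S(S(add(add(Z, mul(SZ, SSZ)), mul(Z, mul(SSZ, SSZ))))))))), not yet normal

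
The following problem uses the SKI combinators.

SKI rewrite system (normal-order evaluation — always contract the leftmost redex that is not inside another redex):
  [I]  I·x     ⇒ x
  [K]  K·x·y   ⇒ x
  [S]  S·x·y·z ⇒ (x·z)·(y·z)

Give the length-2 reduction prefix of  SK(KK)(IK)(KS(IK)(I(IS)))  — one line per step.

Answer: after 2 steps: IK(KS(IK)(I(IS)))

Reduction:
  start: SK(KK)(IK)(KS(IK)(I(IS)))
  step 1: K(IK)(KK(IK))(KS(IK)(I(IS)))
  step 2: IK(KS(IK)(I(IS)))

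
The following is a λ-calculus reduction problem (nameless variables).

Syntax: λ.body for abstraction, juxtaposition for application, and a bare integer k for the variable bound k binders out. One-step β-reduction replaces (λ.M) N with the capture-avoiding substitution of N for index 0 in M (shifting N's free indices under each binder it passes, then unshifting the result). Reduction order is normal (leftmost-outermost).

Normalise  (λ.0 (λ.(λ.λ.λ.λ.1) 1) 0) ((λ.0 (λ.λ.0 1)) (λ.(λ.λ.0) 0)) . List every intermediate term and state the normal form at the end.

  start: (λ.0 (λ.(λ.λ.λ.λ.1) 1) 0) ((λ.0 (λ.λ.0 1)) (λ.(λ.λ.0) 0))
  →1  (λ.0 (λ.λ.0 1)) (λ.(λ.λ.0) 0) (λ.(λ.λ.λ.λ.1) ((λ.0 (λ.λ.0 1)) (λ.(λ.λ.0) 0))) ((λ.0 (λ.λ.0 1)) (λ.(λ.λ.0) 0))
  →2  (λ.(λ.λ.0) 0) (λ.λ.0 1) (λ.(λ.λ.λ.λ.1) ((λ.0 (λ.λ.0 1)) (λ.(λ.λ.0) 0))) ((λ.0 (λ.λ.0 1)) (λ.(λ.λ.0) 0))
  →3  (λ.λ.0) (λ.λ.0 1) (λ.(λ.λ.λ.λ.1) ((λ.0 (λ.λ.0 1)) (λ.(λ.λ.0) 0))) ((λ.0 (λ.λ.0 1)) (λ.(λ.λ.0) 0))
  →4  (λ.0) (λ.(λ.λ.λ.λ.1) ((λ.0 (λ.λ.0 1)) (λ.(λ.λ.0) 0))) ((λ.0 (λ.λ.0 1)) (λ.(λ.λ.0) 0))
  →5  (λ.(λ.λ.λ.λ.1) ((λ.0 (λ.λ.0 1)) (λ.(λ.λ.0) 0))) ((λ.0 (λ.λ.0 1)) (λ.(λ.λ.0) 0))
  →6  (λ.λ.λ.λ.1) ((λ.0 (λ.λ.0 1)) (λ.(λ.λ.0) 0))
  →7  λ.λ.λ.1

Answer: normal form = λ.λ.λ.1  (in 7 steps)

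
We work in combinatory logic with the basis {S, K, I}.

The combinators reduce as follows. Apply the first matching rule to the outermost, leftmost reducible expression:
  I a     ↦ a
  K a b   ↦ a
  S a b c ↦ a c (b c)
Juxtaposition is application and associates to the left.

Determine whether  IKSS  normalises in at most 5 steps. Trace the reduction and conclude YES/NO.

Answer: YES — reaches normal form S in 2 ≤ 5 steps

Reduction:
  start: IKSS
  [1] KSS
  [2] S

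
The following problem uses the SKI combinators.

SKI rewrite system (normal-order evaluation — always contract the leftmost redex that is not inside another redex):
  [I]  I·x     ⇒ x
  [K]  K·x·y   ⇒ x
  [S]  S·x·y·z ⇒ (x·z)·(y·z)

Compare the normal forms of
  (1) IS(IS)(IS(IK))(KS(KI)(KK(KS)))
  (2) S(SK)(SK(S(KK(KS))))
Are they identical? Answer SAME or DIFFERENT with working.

Term A:
  start: IS(IS)(IS(IK))(KS(KI)(KK(KS)))
  [1] S(IS)(IS(IK))(KS(KI)(KK(KS)))
  [2] IS(KS(KI)(KK(KS)))(IS(IK)(KS(KI)(KK(KS))))
  [3] S(KS(KI)(KK(KS)))(IS(IK)(KS(KI)(KK(KS))))
  [4] S(S(KK(KS)))(IS(IK)(KS(KI)(KK(KS))))
  [5] S(SK)(IS(IK)(KS(KI)(KK(KS))))
  [6] S(SK)(S(IK)(KS(KI)(KK(KS))))
  [7] S(SK)(SK(KS(KI)(KK(KS))))
  [8] S(SK)(SK(S(KK(KS))))
  [9] S(SK)(SK(SK))

Term B:
  start: S(SK)(SK(S(KK(KS))))
  [1] S(SK)(SK(SK))

Answer: SAME — A ⇓ S(SK)(SK(SK)), B ⇓ S(SK)(SK(SK))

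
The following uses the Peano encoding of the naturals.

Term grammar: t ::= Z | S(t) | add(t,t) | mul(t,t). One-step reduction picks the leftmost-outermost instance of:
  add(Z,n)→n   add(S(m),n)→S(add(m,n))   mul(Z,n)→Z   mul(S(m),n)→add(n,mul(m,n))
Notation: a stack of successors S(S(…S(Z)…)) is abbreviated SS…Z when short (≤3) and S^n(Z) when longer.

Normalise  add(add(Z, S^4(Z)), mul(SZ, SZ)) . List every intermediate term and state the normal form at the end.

Answer: normal form = S^5(Z)  (in 10 steps)

Reduction:
  start: add(add(Z, S^4(Z)), mul(SZ, SZ))
  step 1: add(S^4(Z), mul(SZ, SZ))
  step 2: S(add(SSSZ, mul(SZ, SZ)))
  step 3: S(S(add(SSZ, mul(SZ, SZ))))
  step 4: S(S(S(add(SZ, mul(SZ, SZ)))))
  step 5: S(S(S(S(add(Z, mul(SZ, SZ))))))
  step 6: S(S(S(S(mul(SZ, SZ)))))
  step 7: S(S(S(S(add(SZ, mul(Z, SZ))))))
  step 8: S(S(S(S(S(add(Z, mul(Z, SZ)))))))
  step 9: S(S(S(S(S(mul(Z, SZ))))))
  step 10: S^5(Z)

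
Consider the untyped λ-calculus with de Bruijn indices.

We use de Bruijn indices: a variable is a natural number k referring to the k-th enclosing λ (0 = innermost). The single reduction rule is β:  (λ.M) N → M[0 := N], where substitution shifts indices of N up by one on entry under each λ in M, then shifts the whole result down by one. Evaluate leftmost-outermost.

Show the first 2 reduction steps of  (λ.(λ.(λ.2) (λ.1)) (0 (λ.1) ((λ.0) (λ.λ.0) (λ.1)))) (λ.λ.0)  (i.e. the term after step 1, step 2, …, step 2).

  start: (λ.(λ.(λ.2) (λ.1)) (0 (λ.1) ((λ.0) (λ.λ.0) (λ.1)))) (λ.λ.0)
  [1] (λ.(λ.λ.λ.0) (λ.1)) ((λ.λ.0) (λ.λ.λ.0) ((λ.0) (λ.λ.0) (λ.λ.λ.0)))
  [2] (λ.λ.λ.0) (λ.(λ.λ.0) (λ.λ.λ.0) ((λ.0) (λ.λ.0) (λ.λ.λ.0)))

Answer: after 2 steps: (λ.λ.λ.0) (λ.(λ.λ.0) (λ.λ.λ.0) ((λ.0) (λ.λ.0) (λ.λ.λ.0)))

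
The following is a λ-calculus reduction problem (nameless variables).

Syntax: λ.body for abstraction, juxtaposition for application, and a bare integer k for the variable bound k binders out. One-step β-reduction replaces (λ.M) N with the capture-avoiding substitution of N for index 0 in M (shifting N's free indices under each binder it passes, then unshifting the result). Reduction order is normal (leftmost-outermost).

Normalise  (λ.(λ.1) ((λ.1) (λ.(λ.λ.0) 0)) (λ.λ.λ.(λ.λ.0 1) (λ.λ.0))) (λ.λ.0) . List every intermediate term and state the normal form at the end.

  start: (λ.(λ.1) ((λ.1) (λ.(λ.λ.0) 0)) (λ.λ.λ.(λ.λ.0 1) (λ.λ.0))) (λ.λ.0)
  →1  (λ.λ.λ.0) ((λ.λ.λ.0) (λ.(λ.λ.0) 0)) (λ.λ.λ.(λ.λ.0 1) (λ.λ.0))
  →2  (λ.λ.0) (λ.λ.λ.(λ.λ.0 1) (λ.λ.0))
  →3  λ.0

Answer: normal form = λ.0  (in 3 steps)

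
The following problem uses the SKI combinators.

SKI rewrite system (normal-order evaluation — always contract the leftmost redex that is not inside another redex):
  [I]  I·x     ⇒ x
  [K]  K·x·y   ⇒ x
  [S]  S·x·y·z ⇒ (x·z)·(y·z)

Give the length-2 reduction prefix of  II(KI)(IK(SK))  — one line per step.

  start: II(KI)(IK(SK))
  [1] I(KI)(IK(SK))
  [2] KI(IK(SK))

Answer: after 2 steps: KI(IK(SK))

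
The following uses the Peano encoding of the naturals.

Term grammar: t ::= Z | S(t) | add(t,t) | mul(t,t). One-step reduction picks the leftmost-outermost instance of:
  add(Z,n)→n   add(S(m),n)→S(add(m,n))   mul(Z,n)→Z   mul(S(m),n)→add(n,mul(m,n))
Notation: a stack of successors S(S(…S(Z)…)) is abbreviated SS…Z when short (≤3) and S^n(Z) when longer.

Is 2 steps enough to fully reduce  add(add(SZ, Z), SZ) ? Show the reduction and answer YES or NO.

  start: add(add(SZ, Z), SZ)
  [1] add(S(add(Z, Z)), SZ)
  [2] S(add(add(Z, Z), SZ))

Answer: NO — after 2 steps the term is S(add(add(Z, Z), SZ)), not yet normal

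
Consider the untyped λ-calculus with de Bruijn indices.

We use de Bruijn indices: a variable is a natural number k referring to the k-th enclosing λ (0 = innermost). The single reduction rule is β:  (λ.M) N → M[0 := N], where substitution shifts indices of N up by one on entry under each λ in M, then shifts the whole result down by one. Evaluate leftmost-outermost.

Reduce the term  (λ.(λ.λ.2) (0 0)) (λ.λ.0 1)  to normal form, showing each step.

Answer: normal form = λ.λ.λ.0 1  (in 2 steps)

Working:
  start: (λ.(λ.λ.2) (0 0)) (λ.λ.0 1)
  [1] (λ.λ.λ.λ.0 1) ((λ.λ.0 1) (λ.λ.0 1))
  [2] λ.λ.λ.0 1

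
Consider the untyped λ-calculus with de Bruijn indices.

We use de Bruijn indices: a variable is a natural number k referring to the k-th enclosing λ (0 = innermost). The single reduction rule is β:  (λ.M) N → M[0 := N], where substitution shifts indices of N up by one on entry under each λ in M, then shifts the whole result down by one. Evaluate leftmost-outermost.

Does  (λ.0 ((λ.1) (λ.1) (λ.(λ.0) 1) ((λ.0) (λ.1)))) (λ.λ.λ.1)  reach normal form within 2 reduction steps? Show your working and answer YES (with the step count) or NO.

Answer: YES — reaches normal form λ.λ.1 in 2 ≤ 2 steps

Derivation:
  start: (λ.0 ((λ.1) (λ.1) (λ.(λ.0) 1) ((λ.0) (λ.1)))) (λ.λ.λ.1)
  →1  (λ.λ.λ.1) ((λ.λ.λ.λ.1) (λ.λ.λ.λ.1) (λ.(λ.0) (λ.λ.λ.1)) ((λ.0) (λ.λ.λ.λ.1)))
  →2  λ.λ.1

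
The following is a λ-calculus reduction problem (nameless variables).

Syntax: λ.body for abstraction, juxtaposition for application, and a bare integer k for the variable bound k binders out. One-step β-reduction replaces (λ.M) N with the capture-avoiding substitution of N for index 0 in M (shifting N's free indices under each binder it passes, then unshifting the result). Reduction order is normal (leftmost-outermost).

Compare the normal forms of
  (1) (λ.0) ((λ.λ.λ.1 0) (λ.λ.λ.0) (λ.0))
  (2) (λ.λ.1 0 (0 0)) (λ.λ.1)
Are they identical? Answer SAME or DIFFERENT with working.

Answer: SAME — A ⇓ λ.0, B ⇓ λ.0

Working:
Term A:
  start: (λ.0) ((λ.λ.λ.1 0) (λ.λ.λ.0) (λ.0))
  step 1: (λ.λ.λ.1 0) (λ.λ.λ.0) (λ.0)
  step 2: (λ.λ.1 0) (λ.0)
  step 3: λ.(λ.0) 0
  step 4: λ.0

Term B:
  start: (λ.λ.1 0 (0 0)) (λ.λ.1)
  step 1: λ.(λ.λ.1) 0 (0 0)
  step 2: λ.(λ.1) (0 0)
  step 3: λ.0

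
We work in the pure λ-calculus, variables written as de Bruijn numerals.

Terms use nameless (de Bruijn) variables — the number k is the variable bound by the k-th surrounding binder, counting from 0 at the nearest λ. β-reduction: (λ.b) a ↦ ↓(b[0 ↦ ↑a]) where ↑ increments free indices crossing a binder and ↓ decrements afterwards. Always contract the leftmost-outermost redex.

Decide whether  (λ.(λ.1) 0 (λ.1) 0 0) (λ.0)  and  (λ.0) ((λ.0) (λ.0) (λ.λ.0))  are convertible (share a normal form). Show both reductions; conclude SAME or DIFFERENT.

Term A:
  start: (λ.(λ.1) 0 (λ.1) 0 0) (λ.0)
  [1] (λ.λ.0) (λ.0) (λ.λ.0) (λ.0) (λ.0)
  [2] (λ.0) (λ.λ.0) (λ.0) (λ.0)
  [3] (λ.λ.0) (λ.0) (λ.0)
  [4] (λ.0) (λ.0)
  [5] λ.0

Term B:
  start: (λ.0) ((λ.0) (λ.0) (λ.λ.0))
  [1] (λ.0) (λ.0) (λ.λ.0)
  [2] (λ.0) (λ.λ.0)
  [3] λ.λ.0

Answer: DIFFERENT — A ⇓ λ.0, B ⇓ λ.λ.0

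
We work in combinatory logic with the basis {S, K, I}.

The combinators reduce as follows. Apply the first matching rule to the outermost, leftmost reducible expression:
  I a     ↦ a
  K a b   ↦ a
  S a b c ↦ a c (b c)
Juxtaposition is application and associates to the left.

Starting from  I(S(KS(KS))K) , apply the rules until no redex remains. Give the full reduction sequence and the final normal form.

  start: I(S(KS(KS))K)
  [1] S(KS(KS))K
  [2] SSK

Answer: normal form = SSK  (in 2 steps)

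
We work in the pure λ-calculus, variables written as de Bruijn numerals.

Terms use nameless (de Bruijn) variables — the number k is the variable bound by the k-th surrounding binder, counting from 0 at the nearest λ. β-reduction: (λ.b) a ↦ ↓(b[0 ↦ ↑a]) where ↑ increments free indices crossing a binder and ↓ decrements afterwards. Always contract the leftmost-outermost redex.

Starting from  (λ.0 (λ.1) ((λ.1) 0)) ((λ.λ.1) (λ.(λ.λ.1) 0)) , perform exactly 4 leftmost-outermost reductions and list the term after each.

  start: (λ.0 (λ.1) ((λ.1) 0)) ((λ.λ.1) (λ.(λ.λ.1) 0))
  step 1: (λ.λ.1) (λ.(λ.λ.1) 0) (λ.(λ.λ.1) (λ.(λ.λ.1) 0)) ((λ.(λ.λ.1) (λ.(λ.λ.1) 0)) ((λ.λ.1) (λ.(λ.λ.1) 0)))
  step 2: (λ.λ.(λ.λ.1) 0) (λ.(λ.λ.1) (λ.(λ.λ.1) 0)) ((λ.(λ.λ.1) (λ.(λ.λ.1) 0)) ((λ.λ.1) (λ.(λ.λ.1) 0)))
  step 3: (λ.(λ.λ.1) 0) ((λ.(λ.λ.1) (λ.(λ.λ.1) 0)) ((λ.λ.1) (λ.(λ.λ.1) 0)))
  step 4: (λ.λ.1) ((λ.(λ.λ.1) (λ.(λ.λ.1) 0)) ((λ.λ.1) (λ.(λ.λ.1) 0)))

Answer: after 4 steps: (λ.λ.1) ((λ.(λ.λ.1) (λ.(λ.λ.1) 0)) ((λ.λ.1) (λ.(λ.λ.1) 0)))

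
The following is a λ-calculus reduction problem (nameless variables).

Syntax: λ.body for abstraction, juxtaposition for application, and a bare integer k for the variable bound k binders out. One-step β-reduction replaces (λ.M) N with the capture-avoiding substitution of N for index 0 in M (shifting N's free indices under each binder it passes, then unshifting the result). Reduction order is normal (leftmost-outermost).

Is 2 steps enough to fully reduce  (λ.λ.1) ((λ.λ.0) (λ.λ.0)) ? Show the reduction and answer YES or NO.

Answer: YES — reaches normal form λ.λ.0 in 2 ≤ 2 steps

Working:
  start: (λ.λ.1) ((λ.λ.0) (λ.λ.0))
  step 1: λ.(λ.λ.0) (λ.λ.0)
  step 2: λ.λ.0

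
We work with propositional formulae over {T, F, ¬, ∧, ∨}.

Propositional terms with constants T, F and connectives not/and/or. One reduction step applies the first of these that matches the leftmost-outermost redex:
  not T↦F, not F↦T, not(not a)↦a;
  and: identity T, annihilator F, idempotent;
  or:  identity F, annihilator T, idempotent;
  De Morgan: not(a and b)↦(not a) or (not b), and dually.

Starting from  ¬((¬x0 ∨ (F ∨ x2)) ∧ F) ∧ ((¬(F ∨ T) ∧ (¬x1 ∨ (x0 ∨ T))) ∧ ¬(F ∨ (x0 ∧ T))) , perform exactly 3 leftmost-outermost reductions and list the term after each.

Answer: after 3 steps: ((x0 ∧ ¬(F ∨ x2)) ∨ ¬F) ∧ ((¬(F ∨ T) ∧ (¬x1 ∨ (x0 ∨ T))) ∧ ¬(F ∨ (x0 ∧ T)))

Derivation:
  start: ¬((¬x0 ∨ (F ∨ x2)) ∧ F) ∧ ((¬(F ∨ T) ∧ (¬x1 ∨ (x0 ∨ T))) ∧ ¬(F ∨ (x0 ∧ T)))
  [1] (¬(¬x0 ∨ (F ∨ x2)) ∨ ¬F) ∧ ((¬(F ∨ T) ∧ (¬x1 ∨ (x0 ∨ T))) ∧ ¬(F ∨ (x0 ∧ T)))
  [2] ((¬¬x0 ∧ ¬(F ∨ x2)) ∨ ¬F) ∧ ((¬(F ∨ T) ∧ (¬x1 ∨ (x0 ∨ T))) ∧ ¬(F ∨ (x0 ∧ T)))
  [3] ((x0 ∧ ¬(F ∨ x2)) ∨ ¬F) ∧ ((¬(F ∨ T) ∧ (¬x1 ∨ (x0 ∨ T))) ∧ ¬(F ∨ (x0 ∧ T)))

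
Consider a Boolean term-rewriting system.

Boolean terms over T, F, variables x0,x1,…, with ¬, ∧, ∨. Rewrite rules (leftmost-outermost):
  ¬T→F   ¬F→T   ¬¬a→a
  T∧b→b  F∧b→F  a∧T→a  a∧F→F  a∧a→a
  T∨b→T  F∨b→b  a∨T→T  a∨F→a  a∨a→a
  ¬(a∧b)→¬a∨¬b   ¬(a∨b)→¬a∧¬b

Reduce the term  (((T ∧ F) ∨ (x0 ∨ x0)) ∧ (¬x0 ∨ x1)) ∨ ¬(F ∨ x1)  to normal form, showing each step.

  start: (((T ∧ F) ∨ (x0 ∨ x0)) ∧ (¬x0 ∨ x1)) ∨ ¬(F ∨ x1)
  [1] ((F ∨ (x0 ∨ x0)) ∧ (¬x0 ∨ x1)) ∨ ¬(F ∨ x1)
  [2] ((x0 ∨ x0) ∧ (¬x0 ∨ x1)) ∨ ¬(F ∨ x1)
  [3] (x0 ∧ (¬x0 ∨ x1)) ∨ ¬(F ∨ x1)
  [4] (x0 ∧ (¬x0 ∨ x1)) ∨ (¬F ∧ ¬x1)
  [5] (x0 ∧ (¬x0 ∨ x1)) ∨ (T ∧ ¬x1)
  [6] (x0 ∧ (¬x0 ∨ x1)) ∨ ¬x1

Answer: normal form = (x0 ∧ (¬x0 ∨ x1)) ∨ ¬x1  (in 6 steps)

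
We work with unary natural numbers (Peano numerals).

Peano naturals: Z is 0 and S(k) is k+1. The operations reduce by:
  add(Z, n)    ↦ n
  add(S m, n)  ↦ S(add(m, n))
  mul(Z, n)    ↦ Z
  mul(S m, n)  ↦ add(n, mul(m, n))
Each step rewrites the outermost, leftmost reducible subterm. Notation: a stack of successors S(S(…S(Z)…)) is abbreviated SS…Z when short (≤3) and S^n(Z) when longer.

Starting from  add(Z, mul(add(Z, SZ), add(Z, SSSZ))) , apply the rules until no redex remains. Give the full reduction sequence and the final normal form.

  start: add(Z, mul(add(Z, SZ), add(Z, SSSZ)))
  step 1: mul(add(Z, SZ), add(Z, SSSZ))
  step 2: mul(SZ, add(Z, SSSZ))
  step 3: add(add(Z, SSSZ), mul(Z, add(Z, SSSZ)))
  step 4: add(SSSZ, mul(Z, add(Z, SSSZ)))
  step 5: S(add(SSZ, mul(Z, add(Z, SSSZ))))
  step 6: S(S(add(SZ, mul(Z, add(Z, SSSZ)))))
  step 7: S(S(S(add(Z, mul(Z, add(Z, SSSZ))))))
  step 8: S(S(S(mul(Z, add(Z, SSSZ)))))
  step 9: SSSZ

Answer: normal form = SSSZ  (in 9 steps)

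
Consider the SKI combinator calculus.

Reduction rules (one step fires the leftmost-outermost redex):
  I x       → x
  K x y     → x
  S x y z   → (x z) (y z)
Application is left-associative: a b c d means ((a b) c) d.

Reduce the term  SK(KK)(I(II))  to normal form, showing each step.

  start: SK(KK)(I(II))
  step 1: K(I(II))(KK(I(II)))
  step 2: I(II)
  step 3: II
  step 4: I

Answer: normal form = I  (in 4 steps)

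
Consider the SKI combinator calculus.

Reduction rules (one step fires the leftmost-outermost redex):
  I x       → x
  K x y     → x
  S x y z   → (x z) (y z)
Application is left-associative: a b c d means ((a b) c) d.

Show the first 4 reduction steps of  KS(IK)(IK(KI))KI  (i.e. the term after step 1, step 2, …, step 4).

Answer: after 4 steps: KI(KI)

Derivation:
  start: KS(IK)(IK(KI))KI
  step 1: S(IK(KI))KI
  step 2: IK(KI)I(KI)
  step 3: K(KI)I(KI)
  step 4: KI(KI)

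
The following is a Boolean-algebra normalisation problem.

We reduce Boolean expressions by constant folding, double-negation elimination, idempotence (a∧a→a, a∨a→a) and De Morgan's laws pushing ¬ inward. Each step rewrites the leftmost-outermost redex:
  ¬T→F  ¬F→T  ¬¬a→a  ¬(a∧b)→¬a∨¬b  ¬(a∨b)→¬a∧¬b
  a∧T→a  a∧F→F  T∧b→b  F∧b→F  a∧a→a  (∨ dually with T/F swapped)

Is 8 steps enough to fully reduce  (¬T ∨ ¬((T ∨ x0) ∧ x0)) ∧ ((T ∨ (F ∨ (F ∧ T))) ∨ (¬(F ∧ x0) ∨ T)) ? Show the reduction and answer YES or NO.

Answer: NO — after 8 steps the term is ¬x0 ∧ (T ∨ (¬(F ∧ x0) ∨ T)), not yet normal

Reduction:
  start: (¬T ∨ ¬((T ∨ x0) ∧ x0)) ∧ ((T ∨ (F ∨ (F ∧ T))) ∨ (¬(F ∧ x0) ∨ T))
  →1  (F ∨ ¬((T ∨ x0) ∧ x0)) ∧ ((T ∨ (F ∨ (F ∧ T))) ∨ (¬(F ∧ x0) ∨ T))
  →2  ¬((T ∨ x0) ∧ x0) ∧ ((T ∨ (F ∨ (F ∧ T))) ∨ (¬(F ∧ x0) ∨ T))
  →3  (¬(T ∨ x0) ∨ ¬x0) ∧ ((T ∨ (F ∨ (F ∧ T))) ∨ (¬(F ∧ x0) ∨ T))
  →4  ((¬T ∧ ¬x0) ∨ ¬x0) ∧ ((T ∨ (F ∨ (F ∧ T))) ∨ (¬(F ∧ x0) ∨ T))
  →5  ((F ∧ ¬x0) ∨ ¬x0) ∧ ((T ∨ (F ∨ (F ∧ T))) ∨ (¬(F ∧ x0) ∨ T))
  →6  (F ∨ ¬x0) ∧ ((T ∨ (F ∨ (F ∧ T))) ∨ (¬(F ∧ x0) ∨ T))
  →7  ¬x0 ∧ ((T ∨ (F ∨ (F ∧ T))) ∨ (¬(F ∧ x0) ∨ T))
  →8  ¬x0 ∧ (T ∨ (¬(F ∧ x0) ∨ T))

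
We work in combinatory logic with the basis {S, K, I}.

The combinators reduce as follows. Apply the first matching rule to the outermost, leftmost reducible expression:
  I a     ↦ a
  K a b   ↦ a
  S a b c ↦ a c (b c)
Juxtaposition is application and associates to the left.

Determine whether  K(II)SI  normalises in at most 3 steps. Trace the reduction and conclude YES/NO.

  start: K(II)SI
  step 1: III
  step 2: II
  step 3: I

Answer: YES — reaches normal form I in 3 ≤ 3 steps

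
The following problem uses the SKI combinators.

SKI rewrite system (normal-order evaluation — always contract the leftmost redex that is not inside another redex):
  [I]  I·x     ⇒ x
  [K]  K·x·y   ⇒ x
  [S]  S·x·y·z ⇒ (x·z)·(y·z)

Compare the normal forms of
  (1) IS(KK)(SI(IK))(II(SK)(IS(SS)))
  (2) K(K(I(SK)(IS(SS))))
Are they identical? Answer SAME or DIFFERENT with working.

Answer: SAME — A ⇓ K(K(SK(S(SS)))), B ⇓ K(K(SK(S(SS))))

Working:
Term A:
  start: IS(KK)(SI(IK))(II(SK)(IS(SS)))
  →1  S(KK)(SI(IK))(II(SK)(IS(SS)))
  →2  KK(II(SK)(IS(SS)))(SI(IK)(II(SK)(IS(SS))))
  →3  K(SI(IK)(II(SK)(IS(SS))))
  →4  K(I(II(SK)(IS(SS)))(IK(II(SK)(IS(SS)))))
  →5  K(II(SK)(IS(SS))(IK(II(SK)(IS(SS)))))
  →6  K(I(SK)(IS(SS))(IK(II(SK)(IS(SS)))))
  →7  K(SK(IS(SS))(IK(II(SK)(IS(SS)))))
  →8  K(K(IK(II(SK)(IS(SS))))(IS(SS)(IK(II(SK)(IS(SS))))))
  →9  K(IK(II(SK)(IS(SS))))
  →10  K(K(II(SK)(IS(SS))))
  →11  K(K(I(SK)(IS(SS))))
  →12  K(K(SK(IS(SS))))
  →13  K(K(SK(S(SS))))

Term B:
  start: K(K(I(SK)(IS(SS))))
  →1  K(K(SK(IS(SS))))
  →2  K(K(SK(S(SS))))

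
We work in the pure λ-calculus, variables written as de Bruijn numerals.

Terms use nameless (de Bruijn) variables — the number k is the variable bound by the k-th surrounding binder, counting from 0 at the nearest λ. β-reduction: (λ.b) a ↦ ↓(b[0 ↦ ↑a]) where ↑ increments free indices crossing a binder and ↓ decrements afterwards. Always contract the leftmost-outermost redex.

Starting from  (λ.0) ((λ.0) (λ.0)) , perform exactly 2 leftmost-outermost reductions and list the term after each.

  start: (λ.0) ((λ.0) (λ.0))
  step 1: (λ.0) (λ.0)
  step 2: λ.0

Answer: after 2 steps: λ.0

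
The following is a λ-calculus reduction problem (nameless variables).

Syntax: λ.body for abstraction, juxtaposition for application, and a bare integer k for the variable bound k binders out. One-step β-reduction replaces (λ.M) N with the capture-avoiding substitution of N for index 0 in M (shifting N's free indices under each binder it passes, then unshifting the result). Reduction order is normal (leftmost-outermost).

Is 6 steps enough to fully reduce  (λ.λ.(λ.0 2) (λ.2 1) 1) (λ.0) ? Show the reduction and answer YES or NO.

Answer: YES — reaches normal form λ.0 (λ.0) in 4 ≤ 6 steps

Derivation:
  start: (λ.λ.(λ.0 2) (λ.2 1) 1) (λ.0)
  step 1: λ.(λ.0 (λ.0)) (λ.(λ.0) 1) (λ.0)
  step 2: λ.(λ.(λ.0) 1) (λ.0) (λ.0)
  step 3: λ.(λ.0) 0 (λ.0)
  step 4: λ.0 (λ.0)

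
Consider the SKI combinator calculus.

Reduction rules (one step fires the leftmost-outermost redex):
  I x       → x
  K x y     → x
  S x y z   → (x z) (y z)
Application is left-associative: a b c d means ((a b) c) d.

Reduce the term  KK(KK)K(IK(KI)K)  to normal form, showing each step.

Answer: normal form = K  (in 2 steps)

Derivation:
  start: KK(KK)K(IK(KI)K)
  step 1: KK(IK(KI)K)
  step 2: K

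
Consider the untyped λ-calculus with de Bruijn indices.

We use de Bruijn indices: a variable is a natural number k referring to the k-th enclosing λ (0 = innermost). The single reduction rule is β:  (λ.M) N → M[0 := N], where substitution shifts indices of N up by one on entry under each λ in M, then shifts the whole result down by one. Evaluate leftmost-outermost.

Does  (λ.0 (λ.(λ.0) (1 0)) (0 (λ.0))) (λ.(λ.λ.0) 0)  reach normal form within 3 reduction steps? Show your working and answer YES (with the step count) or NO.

Answer: NO — after 3 steps the term is (λ.0) ((λ.(λ.λ.0) 0) (λ.0)), not yet normal

Derivation:
  start: (λ.0 (λ.(λ.0) (1 0)) (0 (λ.0))) (λ.(λ.λ.0) 0)
  [1] (λ.(λ.λ.0) 0) (λ.(λ.0) ((λ.(λ.λ.0) 0) 0)) ((λ.(λ.λ.0) 0) (λ.0))
  [2] (λ.λ.0) (λ.(λ.0) ((λ.(λ.λ.0) 0) 0)) ((λ.(λ.λ.0) 0) (λ.0))
  [3] (λ.0) ((λ.(λ.λ.0) 0) (λ.0))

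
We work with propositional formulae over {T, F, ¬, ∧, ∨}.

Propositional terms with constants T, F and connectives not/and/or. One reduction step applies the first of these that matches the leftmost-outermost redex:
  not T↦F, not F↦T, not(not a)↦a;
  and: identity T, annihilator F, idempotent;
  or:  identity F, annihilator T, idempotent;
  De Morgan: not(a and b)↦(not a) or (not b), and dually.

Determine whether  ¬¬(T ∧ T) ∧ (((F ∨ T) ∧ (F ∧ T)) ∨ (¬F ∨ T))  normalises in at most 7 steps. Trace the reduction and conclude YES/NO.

Answer: NO — after 7 steps the term is ¬F ∨ T, not yet normal

Reduction:
  start: ¬¬(T ∧ T) ∧ (((F ∨ T) ∧ (F ∧ T)) ∨ (¬F ∨ T))
  [1] (T ∧ T) ∧ (((F ∨ T) ∧ (F ∧ T)) ∨ (¬F ∨ T))
  [2] T ∧ (((F ∨ T) ∧ (F ∧ T)) ∨ (¬F ∨ T))
  [3] ((F ∨ T) ∧ (F ∧ T)) ∨ (¬F ∨ T)
  [4] (T ∧ (F ∧ T)) ∨ (¬F ∨ T)
  [5] (F ∧ T) ∨ (¬F ∨ T)
  [6] F ∨ (¬F ∨ T)
  [7] ¬F ∨ T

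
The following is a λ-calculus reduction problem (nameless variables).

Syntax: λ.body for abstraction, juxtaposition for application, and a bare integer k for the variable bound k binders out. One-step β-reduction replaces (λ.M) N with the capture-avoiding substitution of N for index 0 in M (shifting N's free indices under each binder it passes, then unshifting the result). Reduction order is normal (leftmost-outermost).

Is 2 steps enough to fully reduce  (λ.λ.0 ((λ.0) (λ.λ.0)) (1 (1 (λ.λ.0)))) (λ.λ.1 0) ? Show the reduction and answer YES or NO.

Answer: NO — after 2 steps the term is λ.0 (λ.λ.0) ((λ.λ.1 0) ((λ.λ.1 0) (λ.λ.0))), not yet normal

Derivation:
  start: (λ.λ.0 ((λ.0) (λ.λ.0)) (1 (1 (λ.λ.0)))) (λ.λ.1 0)
  →1  λ.0 ((λ.0) (λ.λ.0)) ((λ.λ.1 0) ((λ.λ.1 0) (λ.λ.0)))
  →2  λ.0 (λ.λ.0) ((λ.λ.1 0) ((λ.λ.1 0) (λ.λ.0)))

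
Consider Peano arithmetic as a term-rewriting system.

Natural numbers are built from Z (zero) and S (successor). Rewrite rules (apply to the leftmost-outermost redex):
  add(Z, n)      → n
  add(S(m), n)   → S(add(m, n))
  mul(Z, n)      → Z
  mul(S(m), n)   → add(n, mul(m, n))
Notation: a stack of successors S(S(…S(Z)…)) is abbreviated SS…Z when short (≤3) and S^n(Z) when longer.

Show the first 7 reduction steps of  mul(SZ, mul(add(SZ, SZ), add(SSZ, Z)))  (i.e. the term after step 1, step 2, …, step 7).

  start: mul(SZ, mul(add(SZ, SZ), add(SSZ, Z)))
  →1  add(mul(add(SZ, SZ), add(SSZ, Z)), mul(Z, mul(add(SZ, SZ), add(SSZ, Z))))
  →2  add(mul(S(add(Z, SZ)), add(SSZ, Z)), mul(Z, mul(add(SZ, SZ), add(SSZ, Z))))
  →3  add(add(add(SSZ, Z), mul(add(Z, SZ), add(SSZ, Z))), mul(Z, mul(add(SZ, SZ), add(SSZ, Z))))
  →4  add(add(S(add(SZ, Z)), mul(add(Z, SZ), add(SSZ, Z))), mul(Z, mul(add(SZ, SZ), add(SSZ, Z))))
  →5  add(S(add(add(SZ, Z), mul(add(Z, SZ), add(SSZ, Z)))), mul(Z, mul(add(SZ, SZ), add(SSZ, Z))))
  →6  S(add(add(add(SZ, Z), mul(add(Z, SZ), add(SSZ, Z))), mul(Z, mul(add(SZ, SZ), add(SSZ, Z)))))
  →7  S(add(add(S(add(Z, Z)), mul(add(Z, SZ), add(SSZ, Z))), mul(Z, mul(add(SZ, SZ), add(SSZ, Z)))))

Answer: after 7 steps: S(add(add(S(add(Z, Z)), mul(add(Z, SZ), add(SSZ, Z))), mul(Z, mul(add(SZ, SZ), add(SSZ, Z)))))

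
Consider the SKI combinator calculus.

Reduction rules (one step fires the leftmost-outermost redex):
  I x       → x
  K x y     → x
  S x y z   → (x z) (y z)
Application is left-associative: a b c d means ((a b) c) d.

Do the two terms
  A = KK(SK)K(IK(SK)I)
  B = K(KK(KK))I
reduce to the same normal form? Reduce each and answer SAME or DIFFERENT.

Term A:
  start: KK(SK)K(IK(SK)I)
  [1] KK(IK(SK)I)
  [2] K

Term B:
  start: K(KK(KK))I
  [1] KK(KK)
  [2] K

Answer: SAME — A ⇓ K, B ⇓ K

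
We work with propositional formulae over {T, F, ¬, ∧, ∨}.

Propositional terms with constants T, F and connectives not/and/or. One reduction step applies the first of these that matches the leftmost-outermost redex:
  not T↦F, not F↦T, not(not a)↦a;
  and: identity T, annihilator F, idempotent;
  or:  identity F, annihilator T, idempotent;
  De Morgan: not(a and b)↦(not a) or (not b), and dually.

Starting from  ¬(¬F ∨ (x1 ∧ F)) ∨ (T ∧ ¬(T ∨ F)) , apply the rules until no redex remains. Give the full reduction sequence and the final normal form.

  start: ¬(¬F ∨ (x1 ∧ F)) ∨ (T ∧ ¬(T ∨ F))
  [1] (¬¬F ∧ ¬(x1 ∧ F)) ∨ (T ∧ ¬(T ∨ F))
  [2] (F ∧ ¬(x1 ∧ F)) ∨ (T ∧ ¬(T ∨ F))
  [3] F ∨ (T ∧ ¬(T ∨ F))
  [4] T ∧ ¬(T ∨ F)
  [5] ¬(T ∨ F)
  [6] ¬T ∧ ¬F
  [7] F ∧ ¬F
  [8] F

Answer: normal form = F  (in 8 steps)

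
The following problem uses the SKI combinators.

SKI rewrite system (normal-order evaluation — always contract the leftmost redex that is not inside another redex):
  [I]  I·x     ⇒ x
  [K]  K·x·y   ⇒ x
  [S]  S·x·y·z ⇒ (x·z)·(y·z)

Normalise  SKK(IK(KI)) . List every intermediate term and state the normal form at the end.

Answer: normal form = K(KI)  (in 3 steps)

Working:
  start: SKK(IK(KI))
  →1  K(IK(KI))(K(IK(KI)))
  →2  IK(KI)
  →3  K(KI)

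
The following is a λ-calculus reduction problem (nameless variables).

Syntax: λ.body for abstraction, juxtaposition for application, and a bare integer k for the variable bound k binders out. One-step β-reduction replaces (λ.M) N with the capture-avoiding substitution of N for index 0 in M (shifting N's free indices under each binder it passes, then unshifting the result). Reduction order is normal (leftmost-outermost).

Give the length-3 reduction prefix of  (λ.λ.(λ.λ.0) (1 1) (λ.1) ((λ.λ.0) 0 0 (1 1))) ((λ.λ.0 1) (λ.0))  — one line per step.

  start: (λ.λ.(λ.λ.0) (1 1) (λ.1) ((λ.λ.0) 0 0 (1 1))) ((λ.λ.0 1) (λ.0))
  →1  λ.(λ.λ.0) ((λ.λ.0 1) (λ.0) ((λ.λ.0 1) (λ.0))) (λ.1) ((λ.λ.0) 0 0 ((λ.λ.0 1) (λ.0) ((λ.λ.0 1) (λ.0))))
  →2  λ.(λ.0) (λ.1) ((λ.λ.0) 0 0 ((λ.λ.0 1) (λ.0) ((λ.λ.0 1) (λ.0))))
  →3  λ.(λ.1) ((λ.λ.0) 0 0 ((λ.λ.0 1) (λ.0) ((λ.λ.0 1) (λ.0))))

Answer: after 3 steps: λ.(λ.1) ((λ.λ.0) 0 0 ((λ.λ.0 1) (λ.0) ((λ.λ.0 1) (λ.0))))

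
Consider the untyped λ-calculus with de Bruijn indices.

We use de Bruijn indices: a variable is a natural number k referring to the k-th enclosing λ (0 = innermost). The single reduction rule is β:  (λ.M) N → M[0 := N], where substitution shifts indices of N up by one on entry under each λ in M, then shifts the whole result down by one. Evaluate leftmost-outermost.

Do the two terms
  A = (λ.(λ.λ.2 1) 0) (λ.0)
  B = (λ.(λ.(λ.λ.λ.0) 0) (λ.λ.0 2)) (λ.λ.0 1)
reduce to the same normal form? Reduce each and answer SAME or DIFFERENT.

Answer: SAME — A ⇓ λ.λ.0, B ⇓ λ.λ.0

Derivation:
Term A:
  start: (λ.(λ.λ.2 1) 0) (λ.0)
  [1] (λ.λ.(λ.0) 1) (λ.0)
  [2] λ.(λ.0) (λ.0)
  [3] λ.λ.0

Term B:
  start: (λ.(λ.(λ.λ.λ.0) 0) (λ.λ.0 2)) (λ.λ.0 1)
  [1] (λ.(λ.λ.λ.0) 0) (λ.λ.0 (λ.λ.0 1))
  [2] (λ.λ.λ.0) (λ.λ.0 (λ.λ.0 1))
  [3] λ.λ.0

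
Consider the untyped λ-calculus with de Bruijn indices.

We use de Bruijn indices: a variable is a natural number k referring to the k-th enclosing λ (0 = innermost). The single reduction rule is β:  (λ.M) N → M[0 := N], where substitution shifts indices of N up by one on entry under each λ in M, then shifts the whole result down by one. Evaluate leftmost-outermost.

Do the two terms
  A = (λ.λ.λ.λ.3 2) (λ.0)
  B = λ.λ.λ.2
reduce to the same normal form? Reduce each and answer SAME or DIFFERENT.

Answer: SAME — A ⇓ λ.λ.λ.2, B ⇓ λ.λ.λ.2

Derivation:
Term A:
  start: (λ.λ.λ.λ.3 2) (λ.0)
  [1] λ.λ.λ.(λ.0) 2
  [2] λ.λ.λ.2

Term B:
  start: λ.λ.λ.2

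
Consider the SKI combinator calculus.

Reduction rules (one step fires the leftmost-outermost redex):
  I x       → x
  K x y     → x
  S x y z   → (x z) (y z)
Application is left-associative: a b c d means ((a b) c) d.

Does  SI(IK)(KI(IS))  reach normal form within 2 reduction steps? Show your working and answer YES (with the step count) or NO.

Answer: NO — after 2 steps the term is KI(IS)(IK(KI(IS))), not yet normal

Reduction:
  start: SI(IK)(KI(IS))
  →1  I(KI(IS))(IK(KI(IS)))
  →2  KI(IS)(IK(KI(IS)))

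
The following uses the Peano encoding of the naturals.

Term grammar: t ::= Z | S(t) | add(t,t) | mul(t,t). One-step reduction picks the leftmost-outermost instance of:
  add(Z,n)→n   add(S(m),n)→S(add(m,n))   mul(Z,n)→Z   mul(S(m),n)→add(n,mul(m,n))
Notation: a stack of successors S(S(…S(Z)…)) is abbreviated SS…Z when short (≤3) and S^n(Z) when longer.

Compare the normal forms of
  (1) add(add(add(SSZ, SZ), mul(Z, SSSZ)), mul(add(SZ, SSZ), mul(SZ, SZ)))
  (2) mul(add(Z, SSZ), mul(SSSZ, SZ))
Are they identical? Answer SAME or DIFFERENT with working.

Term A:
  start: add(add(add(SSZ, SZ), mul(Z, SSSZ)), mul(add(SZ, SSZ), mul(SZ, SZ)))
  [1] add(add(S(add(SZ, SZ)), mul(Z, SSSZ)), mul(add(SZ, SSZ), mul(SZ, SZ)))
  [2] add(S(add(add(SZ, SZ), mul(Z, SSSZ))), mul(add(SZ, SSZ), mul(SZ, SZ)))
  [3] S(add(add(add(SZ, SZ), mul(Z, SSSZ)), mul(add(SZ, SSZ), mul(SZ, SZ))))
  [4] S(add(add(S(add(Z, SZ)), mul(Z, SSSZ)), mul(add(SZ, SSZ), mul(SZ, SZ))))
  [5] S(add(S(add(add(Z, SZ), mul(Z, SSSZ))), mul(add(SZ, SSZ), mul(SZ, SZ))))
  [6] S(S(add(add(add(Z, SZ), mul(Z, SSSZ)), mul(add(SZ, SSZ), mul(SZ, SZ)))))
  [7] S(S(add(add(SZ, mul(Z, SSSZ)), mul(add(SZ, SSZ), mul(SZ, SZ)))))
  [8] S(S(add(S(add(Z, mul(Z, SSSZ))), mul(add(SZ, SSZ), mul(SZ, SZ)))))
  [9] S(S(S(add(add(Z, mul(Z, SSSZ)), mul(add(SZ, SSZ), mul(SZ, SZ))))))
  [10] S(S(S(add(mul(Z, SSSZ), mul(add(SZ, SSZ), mul(SZ, SZ))))))
  [11] S(S(S(add(Z, mul(add(SZ, SSZ), mul(SZ, SZ))))))
  [12] S(S(S(mul(add(SZ, SSZ), mul(SZ, SZ)))))
  [13] S(S(S(mul(S(add(Z, SSZ)), mul(SZ, SZ)))))
  [14] S(S(S(add(mul(SZ, SZ), mul(add(Z, SSZ), mul(SZ, SZ))))))
  [15] S(S(S(add(add(SZ, mul(Z, SZ)), mul(add(Z, SSZ), mul(SZ, SZ))))))
  [16] S(S(S(add(S(add(Z, mul(Z, SZ))), mul(add(Z, SSZ), mul(SZ, SZ))))))
  [17] S(S(S(S(add(add(Z, mul(Z, SZ)), mul(add(Z, SSZ), mul(SZ, SZ)))))))
  [18] S(S(S(S(add(mul(Z, SZ), mul(add(Z, SSZ), mul(SZ, SZ)))))))
  [19] S(S(S(S(add(Z, mul(add(Z, SSZ), mul(SZ, SZ)))))))
  [20] S(S(S(S(mul(add(Z, SSZ), mul(SZ, SZ))))))
  [21] S(S(S(S(mul(SSZ, mul(SZ, SZ))))))
  [22] S(S(S(S(add(mul(SZ, SZ), mul(SZ, mul(SZ, SZ)))))))
  [23] S(S(S(S(add(add(SZ, mul(Z, SZ)), mul(SZ, mul(SZ, SZ)))))))
  [24] S(S(S(S(add(S(add(Z, mul(Z, SZ))), mul(SZ, mul(SZ, SZ)))))))
  [25] S(S(S(S(S(add(add(Z, mul(Z, SZ)), mul(SZ, mul(SZ, SZ))))))))
  [26] S(S(S(S(S(add(mul(Z, SZ), mul(SZ, mul(SZ, SZ))))))))
  [27] S(S(S(S(S(add(Z, mul(SZ, mul(SZ, SZ))))))))
  [28] S(S(S(S(S(mul(SZ, mul(SZ, SZ)))))))
  [29] S(S(S(S(S(add(mul(SZ, SZ), mul(Z, mul(SZ, SZ))))))))
  [30] S(S(S(S(S(add(add(SZ, mul(Z, SZ)), mul(Z, mul(SZ, SZ))))))))
  [31] S(S(S(S(S(add(S(add(Z, mul(Z, SZ))), mul(Z, mul(SZ, SZ))))))))
  [32] S(S(S(S(S(S(add(add(Z, mul(Z, SZ)), mul(Z, mul(SZ, SZ)))))))))
  [33] S(S(S(S(S(S(add(mul(Z, SZ), mul(Z, mul(SZ, SZ)))))))))
  [34] S(S(S(S(S(S(add(Z, mul(Z, mul(SZ, SZ)))))))))
  [35] S(S(S(S(S(S(mul(Z, mul(SZ, SZ))))))))
  [36] S^6(Z)

Term B:
  start: mul(add(Z, SSZ), mul(SSSZ, SZ))
  [1] mul(SSZ, mul(SSSZ, SZ))
  [2] add(mul(SSSZ, SZ), mul(SZ, mul(SSSZ, SZ)))
  [3] add(add(SZ, mul(SSZ, SZ)), mul(SZ, mul(SSSZ, SZ)))
  [4] add(S(add(Z, mul(SSZ, SZ))), mul(SZ, mul(SSSZ, SZ)))
  [5] S(add(add(Z, mul(SSZ, SZ)), mul(SZ, mul(SSSZ, SZ))))
  [6] S(add(mul(SSZ, SZ), mul(SZ, mul(SSSZ, SZ))))
  [7] S(add(add(SZ, mul(SZ, SZ)), mul(SZ, mul(SSSZ, SZ))))
  [8] S(add(S(add(Z, mul(SZ, SZ))), mul(SZ, mul(SSSZ, SZ))))
  [9] S(S(add(add(Z, mul(SZ, SZ)), mul(SZ, mul(SSSZ, SZ)))))
  [10] S(S(add(mul(SZ, SZ), mul(SZ, mul(SSSZ, SZ)))))
  [11] S(S(add(add(SZ, mul(Z, SZ)), mul(SZ, mul(SSSZ, SZ)))))
  [12] S(S(add(S(add(Z, mul(Z, SZ))), mul(SZ, mul(SSSZ, SZ)))))
  [13] S(S(S(add(add(Z, mul(Z, SZ)), mul(SZ, mul(SSSZ, SZ))))))
  [14] S(S(S(add(mul(Z, SZ), mul(SZ, mul(SSSZ, SZ))))))
  [15] S(S(S(add(Z, mul(SZ, mul(SSSZ, SZ))))))
  [16] S(S(S(mul(SZ, mul(SSSZ, SZ)))))
  [17] S(S(S(add(mul(SSSZ, SZ), mul(Z, mul(SSSZ, SZ))))))
  [18] S(S(S(add(add(SZ, mul(SSZ, SZ)), mul(Z, mul(SSSZ, SZ))))))
  [19] S(S(S(add(S(add(Z, mul(SSZ, SZ))), mul(Z, mul(SSSZ, SZ))))))
  [20] S(S(S(S(add(add(Z, mul(SSZ, SZ)), mul(Z, mul(SSSZ, SZ)))))))
  [21] S(S(S(S(add(mul(SSZ, SZ), mul(Z, mul(SSSZ, SZ)))))))
  [22] S(S(S(S(add(add(SZ, mul(SZ, SZ)), mul(Z, mul(SSSZ, SZ)))))))
  [23] S(S(S(S(add(S(add(Z, mul(SZ, SZ))), mul(Z, mul(SSSZ, SZ)))))))
  [24] S(S(S(S(S(add(add(Z, mul(SZ, SZ)), mul(Z, mul(SSSZ, SZ))))))))
  [25] S(S(S(S(S(add(mul(SZ, SZ), mul(Z, mul(SSSZ, SZ))))))))
  [26] S(S(S(S(S(add(add(SZ, mul(Z, SZ)), mul(Z, mul(SSSZ, SZ))))))))
  [27] S(S(S(S(S(add(S(add(Z, mul(Z, SZ))), mul(Z, mul(SSSZ, SZ))))))))
  [28] S(S(S(S(S(S(add(add(Z, mul(Z, SZ)), mul(Z, mul(SSSZ, SZ)))))))))
  [29] S(S(S(S(S(S(add(mul(Z, SZ), mul(Z, mul(SSSZ, SZ)))))))))
  [30] S(S(S(S(S(S(add(Z, mul(Z, mul(SSSZ, SZ)))))))))
  [31] S(S(S(S(S(S(mul(Z, mul(SSSZ, SZ))))))))
  [32] S^6(Z)

Answer: SAME — A ⇓ S^6(Z), B ⇓ S^6(Z)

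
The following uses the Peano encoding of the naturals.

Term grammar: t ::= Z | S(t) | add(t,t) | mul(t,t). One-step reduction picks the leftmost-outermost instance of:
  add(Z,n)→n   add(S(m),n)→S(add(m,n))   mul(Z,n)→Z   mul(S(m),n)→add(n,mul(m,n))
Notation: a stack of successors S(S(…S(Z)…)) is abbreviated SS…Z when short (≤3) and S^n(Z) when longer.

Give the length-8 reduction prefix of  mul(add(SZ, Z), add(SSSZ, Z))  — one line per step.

  start: mul(add(SZ, Z), add(SSSZ, Z))
  step 1: mul(S(add(Z, Z)), add(SSSZ, Z))
  step 2: add(add(SSSZ, Z), mul(add(Z, Z), add(SSSZ, Z)))
  step 3: add(S(add(SSZ, Z)), mul(add(Z, Z), add(SSSZ, Z)))
  step 4: S(add(add(SSZ, Z), mul(add(Z, Z), add(SSSZ, Z))))
  step 5: S(add(S(add(SZ, Z)), mul(add(Z, Z), add(SSSZ, Z))))
  step 6: S(S(add(add(SZ, Z), mul(add(Z, Z), add(SSSZ, Z)))))
  step 7: S(S(add(S(add(Z, Z)), mul(add(Z, Z), add(SSSZ, Z)))))
  step 8: S(S(S(add(add(Z, Z), mul(add(Z, Z), add(SSSZ, Z))))))

Answer: after 8 steps: S(S(S(add(add(Z, Z), mul(add(Z, Z), add(SSSZ, Z))))))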